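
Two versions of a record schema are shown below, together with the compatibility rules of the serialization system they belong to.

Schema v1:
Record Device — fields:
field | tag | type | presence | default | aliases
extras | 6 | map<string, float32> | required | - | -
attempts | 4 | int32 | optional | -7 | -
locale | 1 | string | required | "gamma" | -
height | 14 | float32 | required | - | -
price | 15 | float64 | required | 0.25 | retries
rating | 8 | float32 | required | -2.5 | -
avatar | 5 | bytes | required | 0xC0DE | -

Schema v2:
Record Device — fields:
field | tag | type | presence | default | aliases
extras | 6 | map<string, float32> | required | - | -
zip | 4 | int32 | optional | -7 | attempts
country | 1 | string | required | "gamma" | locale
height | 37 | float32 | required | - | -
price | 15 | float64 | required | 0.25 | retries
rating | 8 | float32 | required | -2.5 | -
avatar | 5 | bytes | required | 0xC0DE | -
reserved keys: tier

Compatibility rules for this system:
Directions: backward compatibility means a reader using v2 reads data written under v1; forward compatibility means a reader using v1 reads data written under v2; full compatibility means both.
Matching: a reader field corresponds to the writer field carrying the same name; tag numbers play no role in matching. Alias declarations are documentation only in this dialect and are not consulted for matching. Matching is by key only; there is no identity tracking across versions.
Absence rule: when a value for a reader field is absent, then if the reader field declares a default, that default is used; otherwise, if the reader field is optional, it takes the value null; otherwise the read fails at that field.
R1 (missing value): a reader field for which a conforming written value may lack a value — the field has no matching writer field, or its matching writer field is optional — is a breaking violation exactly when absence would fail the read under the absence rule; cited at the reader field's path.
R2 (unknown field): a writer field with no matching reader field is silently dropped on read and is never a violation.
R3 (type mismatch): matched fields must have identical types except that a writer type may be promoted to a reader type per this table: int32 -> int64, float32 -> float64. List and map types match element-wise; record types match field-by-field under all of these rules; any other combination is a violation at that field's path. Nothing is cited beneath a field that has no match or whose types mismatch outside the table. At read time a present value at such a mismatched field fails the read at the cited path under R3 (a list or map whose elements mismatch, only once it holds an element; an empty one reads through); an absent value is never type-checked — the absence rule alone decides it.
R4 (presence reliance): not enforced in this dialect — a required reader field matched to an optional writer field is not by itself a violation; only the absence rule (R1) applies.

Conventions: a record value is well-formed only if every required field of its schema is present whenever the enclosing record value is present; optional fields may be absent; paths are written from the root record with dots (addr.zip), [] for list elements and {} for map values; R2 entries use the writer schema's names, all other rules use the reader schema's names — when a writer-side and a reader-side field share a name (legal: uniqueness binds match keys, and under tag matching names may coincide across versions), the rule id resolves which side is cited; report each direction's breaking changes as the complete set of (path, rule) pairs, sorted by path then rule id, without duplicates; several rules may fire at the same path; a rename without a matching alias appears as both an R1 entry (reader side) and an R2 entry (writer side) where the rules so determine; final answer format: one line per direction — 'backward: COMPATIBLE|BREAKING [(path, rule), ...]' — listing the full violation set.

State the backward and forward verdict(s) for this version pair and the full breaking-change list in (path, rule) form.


backward: COMPATIBLE []; forward: COMPATIBLE []

the writer's type comes first in each Device pair
backward on Device — v2 reading data written by v1:
  extras <- extras (map<string, float32> -> map<string, float32>, writer required)
  zip: no writer-side match
  country: no writer-side match
  height <- height (float32 -> float32, writer required)
  price <- price (float64 -> float64, writer required)
  rating <- rating (float32 -> float32, writer required)
  avatar <- avatar (bytes -> bytes, writer required)
  writer field attempts has no reader counterpart
  writer field locale has no reader counterpart
  => backward verdict for Device: COMPATIBLE, no violations
forward on Device — v1 reading data written by v2:
  extras <- extras (map<string, float32> -> map<string, float32>, writer required)
  attempts: no writer-side match
  locale: no writer-side match
  height <- height (float32 -> float32, writer required)
  price <- price (float64 -> float64, writer required)
  rating <- rating (float32 -> float32, writer required)
  avatar <- avatar (bytes -> bytes, writer required)
  writer field zip has no reader counterpart
  writer field country has no reader counterpart
  => forward verdict for Device: COMPATIBLE, no violations


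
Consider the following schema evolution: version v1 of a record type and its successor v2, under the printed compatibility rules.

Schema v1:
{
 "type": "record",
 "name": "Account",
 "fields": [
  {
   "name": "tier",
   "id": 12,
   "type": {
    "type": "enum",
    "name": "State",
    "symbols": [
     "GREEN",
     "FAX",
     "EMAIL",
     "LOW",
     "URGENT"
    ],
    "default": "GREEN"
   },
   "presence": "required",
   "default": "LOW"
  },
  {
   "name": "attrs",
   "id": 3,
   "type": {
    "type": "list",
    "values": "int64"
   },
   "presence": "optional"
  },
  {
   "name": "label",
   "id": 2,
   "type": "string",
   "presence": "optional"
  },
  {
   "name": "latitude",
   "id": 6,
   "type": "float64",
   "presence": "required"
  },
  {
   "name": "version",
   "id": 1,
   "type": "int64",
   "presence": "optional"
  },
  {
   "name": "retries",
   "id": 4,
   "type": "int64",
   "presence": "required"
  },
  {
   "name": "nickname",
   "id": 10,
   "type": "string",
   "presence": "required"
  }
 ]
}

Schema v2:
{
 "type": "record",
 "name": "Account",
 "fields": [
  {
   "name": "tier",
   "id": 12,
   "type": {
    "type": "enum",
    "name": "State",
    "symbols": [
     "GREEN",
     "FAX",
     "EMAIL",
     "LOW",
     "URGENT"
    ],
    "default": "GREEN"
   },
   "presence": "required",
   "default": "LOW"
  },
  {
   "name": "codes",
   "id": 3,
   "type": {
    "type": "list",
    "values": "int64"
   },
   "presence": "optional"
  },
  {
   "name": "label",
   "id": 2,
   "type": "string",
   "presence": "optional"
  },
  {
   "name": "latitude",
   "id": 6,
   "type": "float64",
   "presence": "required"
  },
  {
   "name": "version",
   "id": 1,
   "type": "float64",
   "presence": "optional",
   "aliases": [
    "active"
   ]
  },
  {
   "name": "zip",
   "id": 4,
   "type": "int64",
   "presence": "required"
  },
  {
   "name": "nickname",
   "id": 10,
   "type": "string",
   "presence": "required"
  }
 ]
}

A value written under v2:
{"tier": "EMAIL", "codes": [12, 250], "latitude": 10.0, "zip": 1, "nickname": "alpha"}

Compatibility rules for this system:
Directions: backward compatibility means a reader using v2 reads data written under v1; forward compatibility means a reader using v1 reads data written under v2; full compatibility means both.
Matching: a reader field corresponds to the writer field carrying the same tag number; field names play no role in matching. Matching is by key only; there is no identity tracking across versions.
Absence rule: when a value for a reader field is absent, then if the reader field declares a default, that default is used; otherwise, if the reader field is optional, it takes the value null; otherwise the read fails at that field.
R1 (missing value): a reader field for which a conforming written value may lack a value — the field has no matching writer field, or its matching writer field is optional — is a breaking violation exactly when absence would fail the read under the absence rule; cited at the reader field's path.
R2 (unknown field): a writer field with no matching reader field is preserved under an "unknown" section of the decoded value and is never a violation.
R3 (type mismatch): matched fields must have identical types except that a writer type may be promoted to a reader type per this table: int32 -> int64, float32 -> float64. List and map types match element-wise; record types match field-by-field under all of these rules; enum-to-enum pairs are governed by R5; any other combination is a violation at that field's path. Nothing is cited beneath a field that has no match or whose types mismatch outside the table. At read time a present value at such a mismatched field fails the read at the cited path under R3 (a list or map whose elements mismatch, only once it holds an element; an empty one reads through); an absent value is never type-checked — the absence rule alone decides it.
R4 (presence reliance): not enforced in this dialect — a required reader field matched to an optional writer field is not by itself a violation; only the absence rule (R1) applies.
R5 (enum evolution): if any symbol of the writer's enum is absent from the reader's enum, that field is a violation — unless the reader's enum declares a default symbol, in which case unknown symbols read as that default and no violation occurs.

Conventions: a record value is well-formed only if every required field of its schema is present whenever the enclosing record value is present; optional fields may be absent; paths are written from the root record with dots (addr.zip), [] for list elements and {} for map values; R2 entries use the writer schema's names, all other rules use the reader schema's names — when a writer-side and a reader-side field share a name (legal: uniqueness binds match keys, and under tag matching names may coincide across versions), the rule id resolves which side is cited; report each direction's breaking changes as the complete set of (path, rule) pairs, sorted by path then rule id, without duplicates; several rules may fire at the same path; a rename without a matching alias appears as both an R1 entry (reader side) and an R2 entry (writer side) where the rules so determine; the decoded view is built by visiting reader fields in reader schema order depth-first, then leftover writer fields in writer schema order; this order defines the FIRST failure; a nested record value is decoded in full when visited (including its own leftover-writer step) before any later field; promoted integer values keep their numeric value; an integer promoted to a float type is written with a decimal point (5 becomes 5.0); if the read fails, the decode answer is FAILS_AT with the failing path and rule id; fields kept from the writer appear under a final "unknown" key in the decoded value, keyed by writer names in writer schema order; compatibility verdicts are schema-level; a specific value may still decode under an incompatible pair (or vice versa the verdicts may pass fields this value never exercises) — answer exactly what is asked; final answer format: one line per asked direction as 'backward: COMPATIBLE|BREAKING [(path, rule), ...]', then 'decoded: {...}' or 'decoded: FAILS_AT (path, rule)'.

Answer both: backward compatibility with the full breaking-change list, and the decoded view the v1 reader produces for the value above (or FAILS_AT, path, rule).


in Account below, arrows point writer -> reader
backward on Account — v2 reading data written by v1:
  tier <- tier (State -> State, writer required)
  codes <- attrs (list<int64> -> list<int64>, writer optional)
  label <- label (string -> string, writer optional)
  latitude <- latitude (float64 -> float64, writer required)
  version <- version (int64 -> float64, writer optional)
  zip <- retries (int64 -> int64, writer required)
  nickname <- nickname (string -> string, writer required)
  breaking: (version, R3)
  backward on Account therefore BREAKING (1)
decoding the Account value with the v1 reader:
  tier := "EMAIL"
  attrs := [12, 250] (from writer codes)
  label := null (absent, optional -> null)
  latitude := 10.0
  version := null (absent, optional -> null)
  retries := 1 (from writer zip)
  nickname := "alpha"
  => decoded: {"tier": "EMAIL", "attrs": [12, 250], "label": null, "latitude": 10.0, "version": null, "retries": 1, "nickname": "alpha"}
diffs on Account not affecting the asked answer:
  renamed field retries to zip in record Account -> no rule fires on it in Account's dialect; the asked verdict holds
  renamed field attrs to codes in record Account -> no rule fires on it in Account's dialect; the asked verdict holds

backward: BREAKING [(version, R3)]; decoded: {"tier": "EMAIL", "attrs": [12, 250], "label": null, "latitude": 10.0, "version": null, "retries": 1, "nickname": "alpha"}


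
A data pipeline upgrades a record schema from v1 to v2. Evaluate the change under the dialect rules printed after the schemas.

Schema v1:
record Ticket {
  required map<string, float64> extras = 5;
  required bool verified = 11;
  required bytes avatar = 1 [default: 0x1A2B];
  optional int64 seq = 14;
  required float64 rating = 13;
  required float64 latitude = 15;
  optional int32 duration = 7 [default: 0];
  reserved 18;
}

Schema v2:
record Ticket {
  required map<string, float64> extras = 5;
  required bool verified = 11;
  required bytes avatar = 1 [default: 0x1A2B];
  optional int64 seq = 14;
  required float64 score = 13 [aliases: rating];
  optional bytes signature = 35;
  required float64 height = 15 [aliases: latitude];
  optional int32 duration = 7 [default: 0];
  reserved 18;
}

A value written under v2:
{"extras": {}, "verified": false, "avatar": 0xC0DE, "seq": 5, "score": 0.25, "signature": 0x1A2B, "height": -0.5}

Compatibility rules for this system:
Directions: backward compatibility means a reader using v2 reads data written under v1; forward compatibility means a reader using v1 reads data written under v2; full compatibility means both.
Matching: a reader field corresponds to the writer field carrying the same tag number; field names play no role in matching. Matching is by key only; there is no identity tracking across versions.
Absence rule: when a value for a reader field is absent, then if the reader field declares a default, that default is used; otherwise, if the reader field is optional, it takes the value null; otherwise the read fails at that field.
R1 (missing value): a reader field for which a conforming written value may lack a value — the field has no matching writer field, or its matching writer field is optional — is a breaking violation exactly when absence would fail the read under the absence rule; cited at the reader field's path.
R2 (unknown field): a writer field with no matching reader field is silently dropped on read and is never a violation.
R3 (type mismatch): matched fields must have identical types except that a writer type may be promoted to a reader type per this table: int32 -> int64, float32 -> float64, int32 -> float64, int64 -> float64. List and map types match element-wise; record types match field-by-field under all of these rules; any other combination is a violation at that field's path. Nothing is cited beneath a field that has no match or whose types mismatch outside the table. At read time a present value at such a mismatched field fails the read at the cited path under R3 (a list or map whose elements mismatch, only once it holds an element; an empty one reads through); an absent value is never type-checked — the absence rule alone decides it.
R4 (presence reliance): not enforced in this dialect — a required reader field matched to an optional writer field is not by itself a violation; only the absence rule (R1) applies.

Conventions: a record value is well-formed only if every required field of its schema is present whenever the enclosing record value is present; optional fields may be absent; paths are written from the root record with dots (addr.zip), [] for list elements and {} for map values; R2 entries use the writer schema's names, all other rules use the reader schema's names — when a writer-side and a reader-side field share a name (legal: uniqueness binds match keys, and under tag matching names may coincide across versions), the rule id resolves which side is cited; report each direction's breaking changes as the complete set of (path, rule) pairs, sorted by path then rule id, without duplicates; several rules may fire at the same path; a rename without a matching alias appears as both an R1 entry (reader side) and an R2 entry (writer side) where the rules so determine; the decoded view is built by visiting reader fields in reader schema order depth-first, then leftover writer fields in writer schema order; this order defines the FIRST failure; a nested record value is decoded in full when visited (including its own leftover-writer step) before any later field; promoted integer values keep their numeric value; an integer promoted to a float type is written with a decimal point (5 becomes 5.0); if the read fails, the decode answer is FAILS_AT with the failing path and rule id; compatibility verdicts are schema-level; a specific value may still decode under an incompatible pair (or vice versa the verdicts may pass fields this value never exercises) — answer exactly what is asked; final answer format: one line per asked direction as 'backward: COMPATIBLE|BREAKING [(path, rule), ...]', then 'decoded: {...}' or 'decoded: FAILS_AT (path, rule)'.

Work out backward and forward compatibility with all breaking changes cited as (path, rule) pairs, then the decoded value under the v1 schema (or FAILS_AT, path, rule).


backward: COMPATIBLE []; forward: COMPATIBLE []; decoded: {"extras": {}, "verified": false, "avatar": 0xC0DE, "seq": 5, "rating": 0.25, "latitude": -0.5, "duration": 0}

arrows below run writer -> reader for Ticket
backward for Ticket (reader v2, writer v1):
  extras: paired with writer extras (map<string, float64> -> map<string, float64>; writer required)
  verified: paired with writer verified (bool -> bool; writer required)
  avatar: paired with writer avatar (bytes -> bytes; writer required)
  seq: paired with writer seq (int64 -> int64; writer optional)
  score: paired with writer rating (float64 -> float64; writer required)
  signature has no writer counterpart
  height: paired with writer latitude (float64 -> float64; writer required)
  duration: paired with writer duration (int32 -> int32; writer optional)
  => backward verdict for Ticket: COMPATIBLE, no violations
forward for Ticket (reader v1, writer v2):
  extras: paired with writer extras (map<string, float64> -> map<string, float64>; writer required)
  verified: paired with writer verified (bool -> bool; writer required)
  avatar: paired with writer avatar (bytes -> bytes; writer required)
  seq: paired with writer seq (int64 -> int64; writer optional)
  rating: paired with writer score (float64 -> float64; writer required)
  latitude: paired with writer height (float64 -> float64; writer required)
  duration: paired with writer duration (int32 -> int32; writer optional)
  leftover writer field: signature
  => forward verdict for Ticket: COMPATIBLE, no violations
decode (reader v1):
  extras := {}
  verified := false
  avatar := 0xC0DE
  seq := 5
  rating := 0.25 (from writer score)
  latitude := -0.5 (from writer height)
  duration := 0 (no value, default fills)
  writer signature: unmatched, discarded
  => decoded: {"extras": {}, "verified": false, "avatar": 0xC0DE, "seq": 5, "rating": 0.25, "latitude": -0.5, "duration": 0}


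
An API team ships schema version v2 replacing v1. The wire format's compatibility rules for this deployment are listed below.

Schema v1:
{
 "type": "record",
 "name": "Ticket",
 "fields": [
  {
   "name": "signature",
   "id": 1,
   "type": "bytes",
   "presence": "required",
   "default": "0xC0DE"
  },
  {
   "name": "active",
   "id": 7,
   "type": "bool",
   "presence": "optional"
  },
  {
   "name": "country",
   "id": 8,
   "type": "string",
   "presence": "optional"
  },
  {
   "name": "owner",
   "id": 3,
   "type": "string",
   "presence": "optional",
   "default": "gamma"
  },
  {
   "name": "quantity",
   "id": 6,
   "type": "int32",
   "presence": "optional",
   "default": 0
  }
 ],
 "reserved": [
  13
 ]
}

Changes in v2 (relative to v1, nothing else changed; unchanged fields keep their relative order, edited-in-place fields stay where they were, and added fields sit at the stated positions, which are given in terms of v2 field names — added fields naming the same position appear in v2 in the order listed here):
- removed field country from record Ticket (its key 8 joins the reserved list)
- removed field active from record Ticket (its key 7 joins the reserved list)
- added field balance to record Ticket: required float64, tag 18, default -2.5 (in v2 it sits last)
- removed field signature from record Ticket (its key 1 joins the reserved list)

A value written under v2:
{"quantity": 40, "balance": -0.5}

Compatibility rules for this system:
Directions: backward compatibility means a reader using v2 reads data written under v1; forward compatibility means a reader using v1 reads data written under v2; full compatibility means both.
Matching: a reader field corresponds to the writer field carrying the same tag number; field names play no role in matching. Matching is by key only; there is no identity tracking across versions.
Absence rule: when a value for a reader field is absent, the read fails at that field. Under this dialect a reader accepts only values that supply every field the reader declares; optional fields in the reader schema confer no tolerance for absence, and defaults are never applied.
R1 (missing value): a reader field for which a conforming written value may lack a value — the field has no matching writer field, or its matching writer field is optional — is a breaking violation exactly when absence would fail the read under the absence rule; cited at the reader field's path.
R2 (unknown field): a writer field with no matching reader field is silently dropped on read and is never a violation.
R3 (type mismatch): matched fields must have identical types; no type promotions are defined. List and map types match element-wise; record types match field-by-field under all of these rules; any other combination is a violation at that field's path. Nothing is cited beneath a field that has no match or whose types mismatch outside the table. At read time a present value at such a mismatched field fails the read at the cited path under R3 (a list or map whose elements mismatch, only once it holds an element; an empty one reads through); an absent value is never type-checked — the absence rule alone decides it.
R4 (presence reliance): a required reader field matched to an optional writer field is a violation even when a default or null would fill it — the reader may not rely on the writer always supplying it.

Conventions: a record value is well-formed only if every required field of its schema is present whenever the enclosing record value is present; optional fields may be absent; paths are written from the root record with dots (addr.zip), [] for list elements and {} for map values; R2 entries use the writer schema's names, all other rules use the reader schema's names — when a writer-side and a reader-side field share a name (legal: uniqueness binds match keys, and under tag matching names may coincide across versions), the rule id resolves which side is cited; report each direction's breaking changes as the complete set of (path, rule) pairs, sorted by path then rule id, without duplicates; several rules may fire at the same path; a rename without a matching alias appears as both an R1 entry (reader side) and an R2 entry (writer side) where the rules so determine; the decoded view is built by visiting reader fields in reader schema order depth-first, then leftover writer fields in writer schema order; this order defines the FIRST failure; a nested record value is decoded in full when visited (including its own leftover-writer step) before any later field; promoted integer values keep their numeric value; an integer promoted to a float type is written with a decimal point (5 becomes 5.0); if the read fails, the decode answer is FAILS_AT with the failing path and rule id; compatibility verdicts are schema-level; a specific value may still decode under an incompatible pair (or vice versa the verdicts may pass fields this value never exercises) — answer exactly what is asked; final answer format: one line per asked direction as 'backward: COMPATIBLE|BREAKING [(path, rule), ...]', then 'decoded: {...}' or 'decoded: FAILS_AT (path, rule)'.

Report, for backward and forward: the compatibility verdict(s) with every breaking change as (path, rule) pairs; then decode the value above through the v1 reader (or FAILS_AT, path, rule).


arrows below run writer -> reader for Ticket
backward pass over Ticket, reader schema v2, writer schema v1:
  owner: paired with writer owner (string -> string; writer optional)
  quantity: paired with writer quantity (int32 -> int32; writer optional)
  balance: no writer-side match
  leftover writer field: signature
  leftover writer field: active
  leftover writer field: country
  R1 fires at balance
  R1 fires at owner
  R1 fires at quantity
  => backward verdict for Ticket: BREAKING, 3 violation(s)
forward pass over Ticket, reader schema v1, writer schema v2:
  signature: no writer-side match
  active: no writer-side match
  country: no writer-side match
  owner: paired with writer owner (string -> string; writer optional)
  quantity: paired with writer quantity (int32 -> int32; writer optional)
  leftover writer field: balance
  R1 fires at active
  R1 fires at country
  R1 fires at owner
  R1 fires at quantity
  R1 fires at signature
  => forward verdict for Ticket: BREAKING, 5 violation(s)
decode (reader v1):
  read fails at signature under R1 (no fill)
  => FAILS_AT (signature, R1)

backward: BREAKING [(balance, R1), (owner, R1), (quantity, R1)]; forward: BREAKING [(active, R1), (country, R1), (owner, R1), (quantity, R1), (signature, R1)]; decoded: FAILS_AT (signature, R1)


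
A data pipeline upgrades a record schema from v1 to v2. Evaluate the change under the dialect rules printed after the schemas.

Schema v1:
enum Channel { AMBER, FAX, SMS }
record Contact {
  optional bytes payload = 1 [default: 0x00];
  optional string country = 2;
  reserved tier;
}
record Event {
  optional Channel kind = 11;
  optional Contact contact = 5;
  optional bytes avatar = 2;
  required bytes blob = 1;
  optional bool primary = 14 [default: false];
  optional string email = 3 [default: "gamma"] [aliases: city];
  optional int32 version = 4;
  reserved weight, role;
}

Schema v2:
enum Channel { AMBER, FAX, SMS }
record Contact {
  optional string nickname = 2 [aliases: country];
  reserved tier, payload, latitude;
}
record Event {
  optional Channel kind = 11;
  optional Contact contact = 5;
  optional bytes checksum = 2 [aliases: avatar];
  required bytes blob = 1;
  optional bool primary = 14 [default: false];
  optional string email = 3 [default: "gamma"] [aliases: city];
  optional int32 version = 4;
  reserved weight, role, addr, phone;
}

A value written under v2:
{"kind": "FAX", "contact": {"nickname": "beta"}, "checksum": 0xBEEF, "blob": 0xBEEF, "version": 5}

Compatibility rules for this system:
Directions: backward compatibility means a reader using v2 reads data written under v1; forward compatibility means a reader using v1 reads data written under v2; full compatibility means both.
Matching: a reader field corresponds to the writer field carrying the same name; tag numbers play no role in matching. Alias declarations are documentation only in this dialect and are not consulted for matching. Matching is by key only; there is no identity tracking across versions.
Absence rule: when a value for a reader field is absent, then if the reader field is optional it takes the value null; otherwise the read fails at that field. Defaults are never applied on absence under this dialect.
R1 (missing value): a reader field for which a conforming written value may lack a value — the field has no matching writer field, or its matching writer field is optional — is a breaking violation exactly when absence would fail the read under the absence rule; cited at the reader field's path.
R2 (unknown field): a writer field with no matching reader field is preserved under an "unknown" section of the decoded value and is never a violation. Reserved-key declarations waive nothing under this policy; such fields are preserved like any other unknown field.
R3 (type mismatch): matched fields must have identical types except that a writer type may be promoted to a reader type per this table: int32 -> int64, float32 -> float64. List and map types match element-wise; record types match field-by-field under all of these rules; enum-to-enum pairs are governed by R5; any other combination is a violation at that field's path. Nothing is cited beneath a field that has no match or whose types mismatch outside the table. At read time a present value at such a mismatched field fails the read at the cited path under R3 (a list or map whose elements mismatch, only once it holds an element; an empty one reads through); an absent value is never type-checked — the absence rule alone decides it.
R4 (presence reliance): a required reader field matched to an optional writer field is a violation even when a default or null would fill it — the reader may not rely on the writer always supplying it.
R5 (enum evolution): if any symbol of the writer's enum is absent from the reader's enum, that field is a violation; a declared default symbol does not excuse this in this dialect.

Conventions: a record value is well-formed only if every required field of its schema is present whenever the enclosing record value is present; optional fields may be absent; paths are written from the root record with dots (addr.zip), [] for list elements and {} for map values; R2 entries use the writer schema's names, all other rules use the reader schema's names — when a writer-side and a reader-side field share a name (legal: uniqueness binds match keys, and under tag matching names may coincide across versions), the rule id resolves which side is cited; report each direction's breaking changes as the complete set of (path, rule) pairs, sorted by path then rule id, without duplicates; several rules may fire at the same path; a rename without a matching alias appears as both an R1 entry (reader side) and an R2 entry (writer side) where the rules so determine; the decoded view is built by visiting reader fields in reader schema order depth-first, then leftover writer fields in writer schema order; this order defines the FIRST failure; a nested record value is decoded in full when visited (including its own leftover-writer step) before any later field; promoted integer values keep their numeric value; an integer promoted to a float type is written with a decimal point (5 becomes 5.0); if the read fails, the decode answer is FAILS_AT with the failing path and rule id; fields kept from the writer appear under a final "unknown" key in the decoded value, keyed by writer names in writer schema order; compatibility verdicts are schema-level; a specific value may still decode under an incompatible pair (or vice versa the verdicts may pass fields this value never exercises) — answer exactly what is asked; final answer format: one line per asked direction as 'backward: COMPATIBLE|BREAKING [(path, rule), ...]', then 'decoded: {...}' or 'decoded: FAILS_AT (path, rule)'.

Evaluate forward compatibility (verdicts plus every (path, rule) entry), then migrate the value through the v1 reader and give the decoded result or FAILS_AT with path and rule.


the writer's type comes first in each Event pair
forward for Event (reader v1, writer v2):
  kind: Channel -> Channel, writer optional; from kind
  contact: Contact -> Contact, writer optional; from contact
  avatar: no writer-side match
  blob: bytes -> bytes, writer required; from blob
  primary: bool -> bool, writer optional; from primary
  email: string -> string, writer optional; from email
  version: int32 -> int32, writer optional; from version
  writer field checksum has no reader counterpart
  contact.payload: no writer-side match
  contact.country: no writer-side match
  writer field contact.nickname has no reader counterpart
  => forward verdict for Event: COMPATIBLE, no violations
migrating the Event value to v1:
  kind := "FAX"
  contact.payload := null (absent, optional -> null)
  contact.country := null (absent, optional -> null)
  writer contact.nickname: kept under "unknown"
  avatar := null (absent, optional -> null)
  blob := 0xBEEF
  primary := null (absent, optional -> null)
  email := null (absent, optional -> null)
  version := 5
  writer checksum: kept under "unknown"
  => decoded: {"kind": "FAX", "contact": {"payload": null, "country": null, "unknown": {"nickname": "beta"}}, "avatar": null, "blob": 0xBEEF, "primary": null, "email": null, "version": 5, "unknown": {"checksum": 0xBEEF}}
the other Event changes do not affect what is asked:
  removed field payload from record Contact (its key "payload" joins the reserved list) -> triggers nothing under Event's printed rules — same verdict

forward: COMPATIBLE []; decoded: {"kind": "FAX", "contact": {"payload": null, "country": null, "unknown": {"nickname": "beta"}}, "avatar": null, "blob": 0xBEEF, "primary": null, "email": null, "version": 5, "unknown": {"checksum": 0xBEEF}}


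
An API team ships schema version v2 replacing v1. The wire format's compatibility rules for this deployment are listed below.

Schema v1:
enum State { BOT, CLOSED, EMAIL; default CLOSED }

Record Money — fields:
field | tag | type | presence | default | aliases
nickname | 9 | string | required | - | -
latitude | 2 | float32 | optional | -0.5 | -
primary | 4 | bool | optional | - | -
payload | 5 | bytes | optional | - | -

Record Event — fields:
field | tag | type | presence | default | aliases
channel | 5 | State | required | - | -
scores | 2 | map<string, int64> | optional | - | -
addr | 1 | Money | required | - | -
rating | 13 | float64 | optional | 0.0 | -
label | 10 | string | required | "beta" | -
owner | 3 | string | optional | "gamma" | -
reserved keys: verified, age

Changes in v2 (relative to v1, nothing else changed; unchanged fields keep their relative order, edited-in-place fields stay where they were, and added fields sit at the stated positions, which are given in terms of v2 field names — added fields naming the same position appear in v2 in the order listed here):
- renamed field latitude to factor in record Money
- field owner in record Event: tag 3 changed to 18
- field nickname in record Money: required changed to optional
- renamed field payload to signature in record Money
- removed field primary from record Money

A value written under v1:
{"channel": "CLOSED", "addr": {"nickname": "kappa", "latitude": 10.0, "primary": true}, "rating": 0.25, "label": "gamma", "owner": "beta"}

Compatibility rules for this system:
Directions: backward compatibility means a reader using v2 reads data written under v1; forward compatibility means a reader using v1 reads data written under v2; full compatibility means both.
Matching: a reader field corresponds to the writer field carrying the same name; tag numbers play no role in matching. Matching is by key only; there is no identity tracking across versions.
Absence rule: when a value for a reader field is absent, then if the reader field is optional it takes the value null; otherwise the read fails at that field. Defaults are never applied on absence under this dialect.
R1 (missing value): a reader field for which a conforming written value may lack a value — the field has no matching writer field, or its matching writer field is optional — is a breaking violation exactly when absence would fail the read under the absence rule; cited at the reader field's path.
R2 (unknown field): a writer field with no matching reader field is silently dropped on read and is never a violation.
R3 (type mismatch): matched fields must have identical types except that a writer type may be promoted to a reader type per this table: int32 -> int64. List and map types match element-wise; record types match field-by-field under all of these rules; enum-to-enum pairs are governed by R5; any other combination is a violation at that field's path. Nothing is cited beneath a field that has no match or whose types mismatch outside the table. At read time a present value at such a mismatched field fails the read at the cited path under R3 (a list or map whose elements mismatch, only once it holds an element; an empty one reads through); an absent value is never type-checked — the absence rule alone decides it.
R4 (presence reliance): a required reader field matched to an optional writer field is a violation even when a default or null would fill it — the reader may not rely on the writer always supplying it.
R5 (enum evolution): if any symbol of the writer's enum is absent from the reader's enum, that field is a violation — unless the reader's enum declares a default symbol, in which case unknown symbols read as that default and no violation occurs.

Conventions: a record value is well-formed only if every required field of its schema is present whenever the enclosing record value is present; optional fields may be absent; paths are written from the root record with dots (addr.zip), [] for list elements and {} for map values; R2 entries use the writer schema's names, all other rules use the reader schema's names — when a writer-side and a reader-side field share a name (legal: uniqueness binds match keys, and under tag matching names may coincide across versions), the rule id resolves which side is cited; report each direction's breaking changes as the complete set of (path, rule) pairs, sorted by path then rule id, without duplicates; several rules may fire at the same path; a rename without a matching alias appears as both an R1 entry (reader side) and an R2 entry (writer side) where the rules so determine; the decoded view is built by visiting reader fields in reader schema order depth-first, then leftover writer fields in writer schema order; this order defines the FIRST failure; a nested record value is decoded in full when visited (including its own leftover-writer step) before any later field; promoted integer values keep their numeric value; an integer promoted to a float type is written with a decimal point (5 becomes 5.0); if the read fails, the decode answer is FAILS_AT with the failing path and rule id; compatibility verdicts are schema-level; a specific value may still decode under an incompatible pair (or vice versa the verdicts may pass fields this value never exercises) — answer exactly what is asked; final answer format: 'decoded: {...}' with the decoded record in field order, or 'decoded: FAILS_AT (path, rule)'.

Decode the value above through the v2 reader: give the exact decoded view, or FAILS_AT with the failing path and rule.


decoded: {"channel": "CLOSED", "scores": null, "addr": {"nickname": "kappa", "factor": null, "signature": null}, "rating": 0.25, "label": "gamma", "owner": "beta"}

each type pair in Event: writer, then reader
decode (reader v2):
  channel := "CLOSED"
  scores := null (absent, optional -> null)
  addr.nickname := "kappa"
  addr.factor := null (absent, optional -> null)
  addr.signature := null (absent, optional -> null)
  writer addr.latitude: unknown -> dropped
  writer addr.primary: unknown -> dropped
  rating := 0.25
  label := "gamma"
  owner := "beta"
  => decoded: {"channel": "CLOSED", "scores": null, "addr": {"nickname": "kappa", "factor": null, "signature": null}, "rating": 0.25, "label": "gamma", "owner": "beta"}
the other Event changes do not affect what is asked:
  field owner in record Event: tag 3 changed to 18 -> no rule fires on it and the decoded Event view is identical with or without it
  field nickname in record Money: required changed to optional -> affects the rule determinations only; this particular Event value decodes identically
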